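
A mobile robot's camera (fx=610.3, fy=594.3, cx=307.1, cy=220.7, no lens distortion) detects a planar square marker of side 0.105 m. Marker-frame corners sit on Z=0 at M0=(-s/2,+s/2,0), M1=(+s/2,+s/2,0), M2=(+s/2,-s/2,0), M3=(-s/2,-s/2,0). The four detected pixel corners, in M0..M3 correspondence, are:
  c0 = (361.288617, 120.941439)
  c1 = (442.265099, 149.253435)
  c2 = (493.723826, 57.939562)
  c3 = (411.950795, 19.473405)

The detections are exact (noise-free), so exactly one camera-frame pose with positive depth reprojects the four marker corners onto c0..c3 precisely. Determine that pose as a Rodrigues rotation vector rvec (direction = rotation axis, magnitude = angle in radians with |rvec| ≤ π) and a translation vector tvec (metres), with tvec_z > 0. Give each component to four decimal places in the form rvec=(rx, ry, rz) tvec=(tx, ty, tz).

rvec=(0.4655, -0.4391, 0.3376) tvec=(0.1187, -0.1324, 0.5980)

Intrinsics K: fx=610.3, fy=594.3, cx=307.1, cy=220.7
Marker side s = 0.105 m; corners in marker frame (Z=0):
  M0 = (-0.0525, +0.0525, 0)
  M1 = (+0.0525, +0.0525, 0)
  M2 = (+0.0525, -0.0525, 0)
  M3 = (-0.0525, -0.0525, 0)
Detected image corners:
  c0 = (361.288617, 120.941439) px
  c1 = (442.265099, 149.253435) px
  c2 = (493.723826, 57.939562) px
  c3 = (411.950795, 19.473405) px
Planar DLT: solve 8×8 A·h = b for H (H[2,2]=1):
  H  [+1115.70634 -232.75343 +428.21509]
  H  [+385.79843 +967.57865 +89.10328]
  H  [+0.79762 +0.59371 +1.00000]
B = K⁻¹H; ‖b₁‖=1.672259, ‖b₂‖=1.672259; λ = 2/(‖b₁‖+‖b₂‖) = 0.597994, sign → tz>0 ⇒ λ=+0.597994
r₁ = λ·B[:,0] = (+0.85320,+0.21107,+0.47697); r₂ = λ·B[:,1] = (-0.40671,+0.84175,+0.35503)
r₃ = r₁×r₂ = (-0.32655,-0.49690,+0.80402); SVD([r₁ r₂ r₃]) → R = UVᵀ:
  R  [+0.85320 -0.40671 -0.32655]
  R  [+0.21107 +0.84175 -0.49690]
  R  [+0.47697 +0.35503 +0.80402]
t = (+0.11867, -0.13241, +0.59799) m
tr R = 2.498969; θ = arccos((tr R − 1)/2) = 0.723513 rad = 41.454°
axis k = ((R−Rᵀ)₃₂, (R−Rᵀ)₁₃, (R−Rᵀ)₂₁) / (2 sinθ) = (+0.643435, -0.606868, +0.466585)
rvec = θ·k = (+0.465534, -0.439077, +0.337581)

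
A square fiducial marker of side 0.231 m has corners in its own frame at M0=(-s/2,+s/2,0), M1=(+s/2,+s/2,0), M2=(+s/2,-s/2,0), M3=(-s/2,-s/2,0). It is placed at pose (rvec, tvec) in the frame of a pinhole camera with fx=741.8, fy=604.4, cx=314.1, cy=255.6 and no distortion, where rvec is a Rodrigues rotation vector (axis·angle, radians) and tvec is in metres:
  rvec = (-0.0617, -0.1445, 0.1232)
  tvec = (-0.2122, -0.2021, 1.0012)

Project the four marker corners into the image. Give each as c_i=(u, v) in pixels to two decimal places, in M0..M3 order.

c0=(56.51, 192.29) c1=(231.49, 211.86) c2=(252.50, 77.68) c3=(81.06, 54.07)

Intrinsics K: fx=741.8, fy=604.4, cx=314.1, cy=255.6
Marker side s = 0.231 m; corners in marker frame (Z=0):
  M0 = (-0.1155, +0.1155, 0)
  M1 = (+0.1155, +0.1155, 0)
  M2 = (+0.1155, -0.1155, 0)
  M3 = (-0.1155, -0.1155, 0)
rvec = (-0.0617, -0.1445, 0.1232), |rvec| = θ = 0.19966 rad = 11.440°
Rodrigues: sinθ=0.19834, 1−cosθ=0.01987; R = I + sinθ·[k]× + (1−cosθ)·[k]×²:
    [+0.98203 -0.11794 -0.14733]
    [+0.12683 +0.99054 +0.05242]
    [+0.13975 -0.07016 +0.98770]
t = (-0.2122, -0.2021, 1.0012) m
M0: Pc = R·M0+t = (-0.33925, -0.10234, +0.97695); u = 741.8·(-0.33925)/0.97695 + 314.1 = 56.5106, v = 604.4·(-0.10234)/0.97695 + 255.6 = 192.2859
M1: Pc = R·M1+t = (-0.11240, -0.07304, +1.00924); u = 741.8·(-0.11240)/1.00924 + 314.1 = 231.4867, v = 604.4·(-0.07304)/1.00924 + 255.6 = 211.8561
M2: Pc = R·M2+t = (-0.08515, -0.30186, +1.02545); u = 741.8·(-0.08515)/1.02545 + 314.1 = 252.5006, v = 604.4·(-0.30186)/1.02545 + 255.6 = 77.6837
M3: Pc = R·M3+t = (-0.31200, -0.33116, +0.99316); u = 741.8·(-0.31200)/0.99316 + 314.1 = 81.0631, v = 604.4·(-0.33116)/0.99316 + 255.6 = 54.0715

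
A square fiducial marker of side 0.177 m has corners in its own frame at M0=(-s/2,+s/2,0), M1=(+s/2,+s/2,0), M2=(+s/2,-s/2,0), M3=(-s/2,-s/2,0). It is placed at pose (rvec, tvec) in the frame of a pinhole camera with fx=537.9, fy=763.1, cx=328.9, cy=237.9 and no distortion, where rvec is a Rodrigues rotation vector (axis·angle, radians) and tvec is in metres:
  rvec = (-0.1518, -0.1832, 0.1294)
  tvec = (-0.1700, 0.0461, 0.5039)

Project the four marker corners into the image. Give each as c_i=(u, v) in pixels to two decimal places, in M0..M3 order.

Intrinsics K: fx=537.9, fy=763.1, cx=328.9, cy=237.9
Marker side s = 0.177 m; corners in marker frame (Z=0):
  M0 = (-0.0885, +0.0885, 0)
  M1 = (+0.0885, +0.0885, 0)
  M2 = (+0.0885, -0.0885, 0)
  M3 = (-0.0885, -0.0885, 0)
rvec = (-0.1518, -0.1832, 0.1294), |rvec| = θ = 0.27083 rad = 15.518°
Rodrigues: sinθ=0.26753, 1−cosθ=0.03645; R = I + sinθ·[k]× + (1−cosθ)·[k]×²:
    [+0.97500 -0.11400 -0.19073]
    [+0.14164 +0.98023 +0.13817]
    [+0.17121 -0.16173 +0.97187]
t = (-0.1700, 0.0461, 0.5039) m
M0: Pc = R·M0+t = (-0.26638, +0.12031, +0.47443); u = 537.9·(-0.26638)/0.47443 + 328.9 = 26.8900, v = 763.1·(+0.12031)/0.47443 + 237.9 = 431.4189
M1: Pc = R·M1+t = (-0.09380, +0.14539, +0.50474); u = 537.9·(-0.09380)/0.50474 + 328.9 = 228.9354, v = 763.1·(+0.14539)/0.50474 + 237.9 = 457.7044
M2: Pc = R·M2+t = (-0.07362, -0.02811, +0.53337); u = 537.9·(-0.07362)/0.53337 + 328.9 = 254.6509, v = 763.1·(-0.02811)/0.53337 + 237.9 = 197.6756
M3: Pc = R·M3+t = (-0.24620, -0.05319, +0.50306); u = 537.9·(-0.24620)/0.50306 + 328.9 = 65.6518, v = 763.1·(-0.05319)/0.50306 + 237.9 = 157.2221

c0=(26.89, 431.42) c1=(228.94, 457.70) c2=(254.65, 197.68) c3=(65.65, 157.22)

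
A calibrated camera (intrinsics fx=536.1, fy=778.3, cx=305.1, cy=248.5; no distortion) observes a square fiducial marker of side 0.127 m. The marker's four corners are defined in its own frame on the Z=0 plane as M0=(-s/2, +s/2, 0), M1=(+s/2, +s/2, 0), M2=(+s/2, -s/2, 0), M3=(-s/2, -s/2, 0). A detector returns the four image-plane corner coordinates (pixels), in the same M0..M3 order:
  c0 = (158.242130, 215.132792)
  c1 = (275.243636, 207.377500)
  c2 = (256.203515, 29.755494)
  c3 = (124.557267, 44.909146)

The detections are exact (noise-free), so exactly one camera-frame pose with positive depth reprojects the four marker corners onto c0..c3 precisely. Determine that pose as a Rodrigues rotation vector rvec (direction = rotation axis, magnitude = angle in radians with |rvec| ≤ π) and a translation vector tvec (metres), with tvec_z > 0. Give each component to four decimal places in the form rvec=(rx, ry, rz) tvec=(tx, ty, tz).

Intrinsics K: fx=536.1, fy=778.3, cx=305.1, cy=248.5
Marker side s = 0.127 m; corners in marker frame (Z=0):
  M0 = (-0.0635, +0.0635, 0)
  M1 = (+0.0635, +0.0635, 0)
  M2 = (+0.0635, -0.0635, 0)
  M3 = (-0.0635, -0.0635, 0)
Detected image corners:
  c0 = (158.242130, 215.132792) px
  c1 = (275.243636, 207.377500) px
  c2 = (256.203515, 29.755494) px
  c3 = (124.557267, 44.909146) px
Planar DLT: solve 8×8 A·h = b for H (H[2,2]=1):
  H  [+920.34303 +409.03335 +203.31980]
  H  [-121.94152 +1491.37496 +129.83003]
  H  [-0.27009 +0.98479 +1.00000]
B = K⁻¹H; ‖b₁‖=1.891159, ‖b₂‖=1.891159; λ = 2/(‖b₁‖+‖b₂‖) = 0.528776, sign → tz>0 ⇒ λ=+0.528776
r₁ = λ·B[:,0] = (+0.98905,-0.03725,-0.14282); r₂ = λ·B[:,1] = (+0.10709,+0.84698,+0.52073)
r₃ = r₁×r₂ = (+0.10157,-0.53033,+0.84169); SVD([r₁ r₂ r₃]) → R = UVᵀ:
  R  [+0.98905 +0.10709 +0.10157]
  R  [-0.03725 +0.84698 -0.53033]
  R  [-0.14282 +0.52073 +0.84169]
t = (-0.10039, -0.08062, +0.52878) m
tr R = 2.677712; θ = arccos((tr R − 1)/2) = 0.575618 rad = 32.980°
axis k = ((R−Rᵀ)₃₂, (R−Rᵀ)₁₃, (R−Rᵀ)₂₁) / (2 sinθ) = (+0.965420, +0.224470, -0.132577)
rvec = θ·k = (+0.555714, +0.129209, -0.076314)

rvec=(0.5557, 0.1292, -0.0763) tvec=(-0.1004, -0.0806, 0.5288)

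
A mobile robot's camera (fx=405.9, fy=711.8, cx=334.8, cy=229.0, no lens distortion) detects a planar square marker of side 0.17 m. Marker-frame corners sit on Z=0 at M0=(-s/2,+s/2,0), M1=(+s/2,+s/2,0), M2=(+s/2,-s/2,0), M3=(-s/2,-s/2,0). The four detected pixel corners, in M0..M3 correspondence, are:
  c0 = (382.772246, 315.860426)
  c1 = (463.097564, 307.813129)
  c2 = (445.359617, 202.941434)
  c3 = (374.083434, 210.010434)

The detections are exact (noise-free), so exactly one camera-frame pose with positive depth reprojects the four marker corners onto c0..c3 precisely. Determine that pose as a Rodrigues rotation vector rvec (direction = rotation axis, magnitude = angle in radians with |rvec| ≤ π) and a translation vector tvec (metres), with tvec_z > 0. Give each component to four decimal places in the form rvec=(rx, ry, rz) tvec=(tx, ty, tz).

Intrinsics K: fx=405.9, fy=711.8, cx=334.8, cy=229.0
Marker side s = 0.17 m; corners in marker frame (Z=0):
  M0 = (-0.0850, +0.0850, 0)
  M1 = (+0.0850, +0.0850, 0)
  M2 = (+0.0850, -0.0850, 0)
  M3 = (-0.0850, -0.0850, 0)
Detected image corners:
  c0 = (382.772246, 315.860426) px
  c1 = (463.097564, 307.813129) px
  c2 = (445.359617, 202.941434) px
  c3 = (374.083434, 210.010434) px
Planar DLT: solve 8×8 A·h = b for H (H[2,2]=1):
  H  [+446.04119 -214.93060 +415.94695]
  H  [-43.20170 +437.58975 +256.00723]
  H  [+0.00419 -0.70297 +1.00000]
B = K⁻¹H; ‖b₁‖=1.097201, ‖b₂‖=1.097201; λ = 2/(‖b₁‖+‖b₂‖) = 0.911410, sign → tz>0 ⇒ λ=+0.911410
r₁ = λ·B[:,0] = (+0.99839,-0.05655,+0.00382); r₂ = λ·B[:,1] = (+0.04586,+0.76643,-0.64069)
r₃ = r₁×r₂ = (+0.03330,+0.63984,+0.76779); SVD([r₁ r₂ r₃]) → R = UVᵀ:
  R  [+0.99839 +0.04586 +0.03330]
  R  [-0.05655 +0.76643 +0.63984]
  R  [+0.00382 -0.64069 +0.76779]
t = (+0.18221, +0.03458, +0.91141) m
tr R = 2.532607; θ = arccos((tr R − 1)/2) = 0.697729 rad = 39.977°
axis k = ((R−Rᵀ)₃₂, (R−Rᵀ)₁₃, (R−Rᵀ)₂₁) / (2 sinθ) = (-0.996555, +0.022944, -0.079695)
rvec = θ·k = (-0.695325, +0.016008, -0.055605)

rvec=(-0.6953, 0.0160, -0.0556) tvec=(0.1822, 0.0346, 0.9114)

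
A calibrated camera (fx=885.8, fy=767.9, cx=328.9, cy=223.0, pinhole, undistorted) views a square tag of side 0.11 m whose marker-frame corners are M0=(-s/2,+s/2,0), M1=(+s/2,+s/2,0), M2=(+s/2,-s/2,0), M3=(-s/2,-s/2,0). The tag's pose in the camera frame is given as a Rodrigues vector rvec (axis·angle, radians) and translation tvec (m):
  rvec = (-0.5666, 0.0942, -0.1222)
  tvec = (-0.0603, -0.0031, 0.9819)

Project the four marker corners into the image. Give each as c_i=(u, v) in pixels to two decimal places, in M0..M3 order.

Intrinsics K: fx=885.8, fy=767.9, cx=328.9, cy=223.0
Marker side s = 0.11 m; corners in marker frame (Z=0):
  M0 = (-0.0550, +0.0550, 0)
  M1 = (+0.0550, +0.0550, 0)
  M2 = (+0.0550, -0.0550, 0)
  M3 = (-0.0550, -0.0550, 0)
rvec = (-0.5666, 0.0942, -0.1222), |rvec| = θ = 0.58723 rad = 33.646°
Rodrigues: sinθ=0.55406, 1−cosθ=0.16752; R = I + sinθ·[k]× + (1−cosθ)·[k]×²:
    [+0.98843 +0.08937 +0.12251]
    [-0.14123 +0.83679 +0.52900]
    [-0.05524 -0.54018 +0.83973]
t = (-0.0603, -0.0031, 0.9819) m
M0: Pc = R·M0+t = (-0.10975, +0.05069, +0.95523); u = 885.8·(-0.10975)/0.95523 + 328.9 = 227.1281, v = 767.9·(+0.05069)/0.95523 + 223.0 = 263.7499
M1: Pc = R·M1+t = (-0.00102, +0.03516, +0.94915); u = 885.8·(-0.00102)/0.94915 + 328.9 = 327.9473, v = 767.9·(+0.03516)/0.94915 + 223.0 = 251.4425
M2: Pc = R·M2+t = (-0.01085, -0.05689, +1.00857); u = 885.8·(-0.01085)/1.00857 + 328.9 = 319.3696, v = 767.9·(-0.05689)/1.00857 + 223.0 = 179.6849
M3: Pc = R·M3+t = (-0.11958, -0.04136, +1.01465); u = 885.8·(-0.11958)/1.01465 + 328.9 = 224.5060, v = 767.9·(-0.04136)/1.01465 + 223.0 = 191.7013

c0=(227.13, 263.75) c1=(327.95, 251.44) c2=(319.37, 179.68) c3=(224.51, 191.70)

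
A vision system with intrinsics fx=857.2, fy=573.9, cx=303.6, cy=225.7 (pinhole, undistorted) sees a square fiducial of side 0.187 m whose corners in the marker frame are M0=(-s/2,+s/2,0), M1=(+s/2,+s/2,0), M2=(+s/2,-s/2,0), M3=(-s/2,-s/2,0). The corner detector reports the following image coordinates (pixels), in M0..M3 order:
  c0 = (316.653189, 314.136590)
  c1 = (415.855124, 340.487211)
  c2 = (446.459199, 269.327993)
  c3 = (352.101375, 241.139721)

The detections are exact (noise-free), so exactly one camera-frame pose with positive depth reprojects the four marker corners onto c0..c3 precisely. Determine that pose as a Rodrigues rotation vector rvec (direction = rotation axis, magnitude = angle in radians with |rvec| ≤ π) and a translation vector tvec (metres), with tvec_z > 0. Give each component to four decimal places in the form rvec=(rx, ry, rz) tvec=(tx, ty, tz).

rvec=(-0.2220, -0.3528, 0.3706) tvec=(0.1314, 0.1591, 1.4006)

Intrinsics K: fx=857.2, fy=573.9, cx=303.6, cy=225.7
Marker side s = 0.187 m; corners in marker frame (Z=0):
  M0 = (-0.0935, +0.0935, 0)
  M1 = (+0.0935, +0.0935, 0)
  M2 = (+0.0935, -0.0935, 0)
  M3 = (-0.0935, -0.0935, 0)
Detected image corners:
  c0 = (316.653189, 314.136590) px
  c1 = (415.855124, 340.487211) px
  c2 = (446.459199, 269.327993) px
  c3 = (352.101375, 241.139721) px
Planar DLT: solve 8×8 A·h = b for H (H[2,2]=1):
  H  [+597.85004 -251.32096 +384.02172]
  H  [+207.21001 +328.30122 +290.88120]
  H  [+0.21044 -0.19585 +1.00000]
B = K⁻¹H; ‖b₁‖=0.713971, ‖b₂‖=0.713971; λ = 2/(‖b₁‖+‖b₂‖) = 1.400618, sign → tz>0 ⇒ λ=+1.400618
r₁ = λ·B[:,0] = (+0.87246,+0.38979,+0.29474); r₂ = λ·B[:,1] = (-0.31349,+0.90911,-0.27431)
r₃ = r₁×r₂ = (-0.37487,+0.14693,+0.91536); SVD([r₁ r₂ r₃]) → R = UVᵀ:
  R  [+0.87246 -0.31349 -0.37487]
  R  [+0.38979 +0.90911 +0.14693]
  R  [+0.29474 -0.27431 +0.91536]
t = (+0.13140, +0.15908, +1.40062) m
tr R = 2.696930; θ = arccos((tr R − 1)/2) = 0.557718 rad = 31.955°
axis k = ((R−Rᵀ)₃₂, (R−Rᵀ)₁₃, (R−Rᵀ)₂₁) / (2 sinθ) = (-0.397962, -0.632604, +0.664408)
rvec = θ·k = (-0.221950, -0.352815, +0.370552)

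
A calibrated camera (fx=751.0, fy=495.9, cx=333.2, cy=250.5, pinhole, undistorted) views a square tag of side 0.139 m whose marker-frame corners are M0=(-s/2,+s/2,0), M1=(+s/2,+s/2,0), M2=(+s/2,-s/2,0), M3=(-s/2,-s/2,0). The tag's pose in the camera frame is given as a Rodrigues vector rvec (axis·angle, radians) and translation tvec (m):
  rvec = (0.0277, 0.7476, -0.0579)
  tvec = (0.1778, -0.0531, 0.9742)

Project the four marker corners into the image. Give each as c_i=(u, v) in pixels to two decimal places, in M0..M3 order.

Intrinsics K: fx=751.0, fy=495.9, cx=333.2, cy=250.5
Marker side s = 0.139 m; corners in marker frame (Z=0):
  M0 = (-0.0695, +0.0695, 0)
  M1 = (+0.0695, +0.0695, 0)
  M2 = (+0.0695, -0.0695, 0)
  M3 = (-0.0695, -0.0695, 0)
rvec = (0.0277, 0.7476, -0.0579), |rvec| = θ = 0.75035 rad = 42.992°
Rodrigues: sinθ=0.68189, 1−cosθ=0.26855; R = I + sinθ·[k]× + (1−cosθ)·[k]×²:
    [+0.73182 +0.06250 +0.67863]
    [-0.04274 +0.99803 -0.04582]
    [-0.68016 +0.00453 +0.73305]
t = (0.1778, -0.0531, 0.9742) m
M0: Pc = R·M0+t = (+0.13128, +0.01923, +1.02179); u = 751.0·(+0.13128)/1.02179 + 333.2 = 429.6908, v = 495.9·(+0.01923)/1.02179 + 250.5 = 259.8347
M1: Pc = R·M1+t = (+0.23300, +0.01329, +0.92724); u = 751.0·(+0.23300)/0.92724 + 333.2 = 521.9169, v = 495.9·(+0.01329)/0.92724 + 250.5 = 257.6092
M2: Pc = R·M2+t = (+0.22432, -0.12543, +0.92661); u = 751.0·(+0.22432)/0.92661 + 333.2 = 515.0045, v = 495.9·(-0.12543)/0.92661 + 250.5 = 183.3710
M3: Pc = R·M3+t = (+0.12260, -0.11949, +1.02116); u = 751.0·(+0.12260)/1.02116 + 333.2 = 423.3616, v = 495.9·(-0.11949)/1.02116 + 250.5 = 192.4711

c0=(429.69, 259.83) c1=(521.92, 257.61) c2=(515.00, 183.37) c3=(423.36, 192.47)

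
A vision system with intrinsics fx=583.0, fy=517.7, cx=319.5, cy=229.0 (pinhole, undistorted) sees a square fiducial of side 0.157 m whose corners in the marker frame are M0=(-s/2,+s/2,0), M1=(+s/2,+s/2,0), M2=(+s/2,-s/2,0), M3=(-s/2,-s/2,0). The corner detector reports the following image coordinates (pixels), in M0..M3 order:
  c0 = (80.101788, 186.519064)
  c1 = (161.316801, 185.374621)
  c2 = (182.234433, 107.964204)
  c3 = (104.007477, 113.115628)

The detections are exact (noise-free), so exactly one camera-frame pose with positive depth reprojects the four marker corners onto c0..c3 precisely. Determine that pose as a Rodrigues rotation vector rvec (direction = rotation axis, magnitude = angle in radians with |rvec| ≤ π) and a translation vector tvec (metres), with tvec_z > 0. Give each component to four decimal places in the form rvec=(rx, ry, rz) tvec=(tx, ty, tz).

Intrinsics K: fx=583.0, fy=517.7, cx=319.5, cy=229.0
Marker side s = 0.157 m; corners in marker frame (Z=0):
  M0 = (-0.0785, +0.0785, 0)
  M1 = (+0.0785, +0.0785, 0)
  M2 = (+0.0785, -0.0785, 0)
  M3 = (-0.0785, -0.0785, 0)
Detected image corners:
  c0 = (80.101788, 186.519064) px
  c1 = (161.316801, 185.374621) px
  c2 = (182.234433, 107.964204) px
  c3 = (104.007477, 113.115628) px
Planar DLT: solve 8×8 A·h = b for H (H[2,2]=1):
  H  [+461.01618 -187.58033 +131.10913]
  H  [-72.65412 +429.86169 +147.28700]
  H  [-0.35256 -0.33785 +1.00000]
B = K⁻¹H; ‖b₁‖=1.045352, ‖b₂‖=1.045352; λ = 2/(‖b₁‖+‖b₂‖) = 0.956616, sign → tz>0 ⇒ λ=+0.956616
r₁ = λ·B[:,0] = (+0.94129,+0.01494,-0.33727); r₂ = λ·B[:,1] = (-0.13067,+0.93727,-0.32319)
r₃ = r₁×r₂ = (+0.31128,+0.34829,+0.88419); SVD([r₁ r₂ r₃]) → R = UVᵀ:
  R  [+0.94129 -0.13067 +0.31128]
  R  [+0.01494 +0.93727 +0.34829]
  R  [-0.33727 -0.32319 +0.88419]
t = (-0.30912, -0.15099, +0.95662) m
tr R = 2.762751; θ = arccos((tr R − 1)/2) = 0.492030 rad = 28.191°
axis k = ((R−Rᵀ)₃₂, (R−Rᵀ)₁₃, (R−Rᵀ)₂₁) / (2 sinθ) = (-0.710690, +0.686418, +0.154110)
rvec = θ·k = (-0.349681, +0.337739, +0.075827)

rvec=(-0.3497, 0.3377, 0.0758) tvec=(-0.3091, -0.1510, 0.9566)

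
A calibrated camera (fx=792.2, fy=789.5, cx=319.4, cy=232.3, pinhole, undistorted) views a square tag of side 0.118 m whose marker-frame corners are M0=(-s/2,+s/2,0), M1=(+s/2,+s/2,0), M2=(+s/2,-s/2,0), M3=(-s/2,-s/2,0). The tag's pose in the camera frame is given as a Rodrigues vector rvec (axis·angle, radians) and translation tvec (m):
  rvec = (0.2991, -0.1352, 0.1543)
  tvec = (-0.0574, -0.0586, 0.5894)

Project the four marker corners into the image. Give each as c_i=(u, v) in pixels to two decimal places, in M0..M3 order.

c0=(153.16, 218.24) c1=(306.89, 238.49) c2=(333.64, 87.71) c3=(171.69, 61.37)

Intrinsics K: fx=792.2, fy=789.5, cx=319.4, cy=232.3
Marker side s = 0.118 m; corners in marker frame (Z=0):
  M0 = (-0.0590, +0.0590, 0)
  M1 = (+0.0590, +0.0590, 0)
  M2 = (+0.0590, -0.0590, 0)
  M3 = (-0.0590, -0.0590, 0)
rvec = (0.2991, -0.1352, 0.1543), |rvec| = θ = 0.36270 rad = 20.781°
Rodrigues: sinθ=0.35480, 1−cosθ=0.06506; R = I + sinθ·[k]× + (1−cosθ)·[k]×²:
    [+0.97919 -0.17094 -0.10943]
    [+0.13094 +0.94398 -0.30290]
    [+0.15508 +0.28227 +0.94672]
t = (-0.0574, -0.0586, 0.5894) m
M0: Pc = R·M0+t = (-0.12526, -0.01063, +0.59690); u = 792.2·(-0.12526)/0.59690 + 319.4 = 153.1609, v = 789.5·(-0.01063)/0.59690 + 232.3 = 218.2395
M1: Pc = R·M1+t = (-0.00971, +0.00482, +0.61520); u = 792.2·(-0.00971)/0.61520 + 319.4 = 306.8921, v = 789.5·(+0.00482)/0.61520 + 232.3 = 238.4863
M2: Pc = R·M2+t = (+0.01046, -0.10657, +0.58190); u = 792.2·(+0.01046)/0.58190 + 319.4 = 333.6367, v = 789.5·(-0.10657)/0.58190 + 232.3 = 87.7094
M3: Pc = R·M3+t = (-0.10509, -0.12202, +0.56360); u = 792.2·(-0.10509)/0.56360 + 319.4 = 171.6886, v = 789.5·(-0.12202)/0.56360 + 232.3 = 61.3706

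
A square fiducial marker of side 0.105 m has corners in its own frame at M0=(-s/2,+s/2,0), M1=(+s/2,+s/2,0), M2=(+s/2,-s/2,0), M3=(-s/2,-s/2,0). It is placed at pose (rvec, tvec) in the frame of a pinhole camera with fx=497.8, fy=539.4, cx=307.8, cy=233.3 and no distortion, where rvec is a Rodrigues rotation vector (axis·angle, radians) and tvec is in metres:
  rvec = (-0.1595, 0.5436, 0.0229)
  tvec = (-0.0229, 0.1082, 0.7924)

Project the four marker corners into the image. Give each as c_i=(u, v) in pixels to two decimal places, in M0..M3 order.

Intrinsics K: fx=497.8, fy=539.4, cx=307.8, cy=233.3
Marker side s = 0.105 m; corners in marker frame (Z=0):
  M0 = (-0.0525, +0.0525, 0)
  M1 = (+0.0525, +0.0525, 0)
  M2 = (+0.0525, -0.0525, 0)
  M3 = (-0.0525, -0.0525, 0)
rvec = (-0.1595, 0.5436, 0.0229), |rvec| = θ = 0.56698 rad = 32.486°
Rodrigues: sinθ=0.53709, 1−cosθ=0.15647; R = I + sinθ·[k]× + (1−cosθ)·[k]×²:
    [+0.85591 -0.06390 +0.51316]
    [-0.02051 +0.98736 +0.15715]
    [-0.51672 -0.14503 +0.84378]
t = (-0.0229, 0.1082, 0.7924) m
M0: Pc = R·M0+t = (-0.07119, +0.16111, +0.81191); u = 497.8·(-0.07119)/0.81191 + 307.8 = 264.1521, v = 539.4·(+0.16111)/0.81191 + 233.3 = 340.3367
M1: Pc = R·M1+t = (+0.01868, +0.15896, +0.75766); u = 497.8·(+0.01868)/0.75766 + 307.8 = 320.0737, v = 539.4·(+0.15896)/0.75766 + 233.3 = 346.4683
M2: Pc = R·M2+t = (+0.02539, +0.05529, +0.77289); u = 497.8·(+0.02539)/0.77289 + 307.8 = 324.1530, v = 539.4·(+0.05529)/0.77289 + 233.3 = 271.8848
M3: Pc = R·M3+t = (-0.06448, +0.05744, +0.82714); u = 497.8·(-0.06448)/0.82714 + 307.8 = 268.9935, v = 539.4·(+0.05744)/0.82714 + 233.3 = 270.7583

c0=(264.15, 340.34) c1=(320.07, 346.47) c2=(324.15, 271.88) c3=(268.99, 270.76)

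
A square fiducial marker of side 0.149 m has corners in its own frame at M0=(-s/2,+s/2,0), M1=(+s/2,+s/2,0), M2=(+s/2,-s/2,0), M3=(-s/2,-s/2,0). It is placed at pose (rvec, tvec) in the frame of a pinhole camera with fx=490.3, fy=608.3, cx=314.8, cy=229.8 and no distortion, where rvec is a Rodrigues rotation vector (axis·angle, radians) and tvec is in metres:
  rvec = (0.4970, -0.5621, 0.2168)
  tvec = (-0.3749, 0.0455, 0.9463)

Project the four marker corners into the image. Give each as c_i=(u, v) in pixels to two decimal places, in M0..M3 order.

Intrinsics K: fx=490.3, fy=608.3, cx=314.8, cy=229.8
Marker side s = 0.149 m; corners in marker frame (Z=0):
  M0 = (-0.0745, +0.0745, 0)
  M1 = (+0.0745, +0.0745, 0)
  M2 = (+0.0745, -0.0745, 0)
  M3 = (-0.0745, -0.0745, 0)
rvec = (0.4970, -0.5621, 0.2168), |rvec| = θ = 0.78100 rad = 44.748°
Rodrigues: sinθ=0.70399, 1−cosθ=0.28979; R = I + sinθ·[k]× + (1−cosθ)·[k]×²:
    [+0.82756 -0.32815 -0.45548]
    [+0.06270 +0.86032 -0.50589]
    [+0.55787 +0.39010 +0.73254]
t = (-0.3749, 0.0455, 0.9463) m
M0: Pc = R·M0+t = (-0.46100, +0.10492, +0.93380); u = 490.3·(-0.46100)/0.93380 + 314.8 = 72.7481, v = 608.3·(+0.10492)/0.93380 + 229.8 = 298.1490
M1: Pc = R·M1+t = (-0.33769, +0.11426, +1.01692); u = 490.3·(-0.33769)/1.01692 + 314.8 = 151.9841, v = 608.3·(+0.11426)/1.01692 + 229.8 = 298.1504
M2: Pc = R·M2+t = (-0.28880, -0.01392, +0.95880); u = 490.3·(-0.28880)/0.95880 + 314.8 = 167.1167, v = 608.3·(-0.01392)/0.95880 + 229.8 = 220.9670
M3: Pc = R·M3+t = (-0.41211, -0.02326, +0.87568); u = 490.3·(-0.41211)/0.87568 + 314.8 = 84.0577, v = 608.3·(-0.02326)/0.87568 + 229.8 = 213.6390

c0=(72.75, 298.15) c1=(151.98, 298.15) c2=(167.12, 220.97) c3=(84.06, 213.64)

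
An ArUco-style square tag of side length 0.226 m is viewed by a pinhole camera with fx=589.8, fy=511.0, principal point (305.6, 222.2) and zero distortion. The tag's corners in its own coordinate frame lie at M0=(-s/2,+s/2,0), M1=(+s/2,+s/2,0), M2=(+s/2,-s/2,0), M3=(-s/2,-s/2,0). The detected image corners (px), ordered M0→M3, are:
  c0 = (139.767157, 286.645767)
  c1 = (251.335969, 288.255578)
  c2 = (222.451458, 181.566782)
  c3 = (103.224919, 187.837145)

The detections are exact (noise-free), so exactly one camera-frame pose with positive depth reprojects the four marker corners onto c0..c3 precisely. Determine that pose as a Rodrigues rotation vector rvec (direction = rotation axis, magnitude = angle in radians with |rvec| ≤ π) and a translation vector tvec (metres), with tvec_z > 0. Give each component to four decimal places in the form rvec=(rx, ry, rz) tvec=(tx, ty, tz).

Intrinsics K: fx=589.8, fy=511.0, cx=305.6, cy=222.2
Marker side s = 0.226 m; corners in marker frame (Z=0):
  M0 = (-0.1130, +0.1130, 0)
  M1 = (+0.1130, +0.1130, 0)
  M2 = (+0.1130, -0.1130, 0)
  M3 = (-0.1130, -0.1130, 0)
Detected image corners:
  c0 = (139.767157, 286.645767) px
  c1 = (251.335969, 288.255578) px
  c2 = (222.451458, 181.566782) px
  c3 = (103.224919, 187.837145) px
Planar DLT: solve 8×8 A·h = b for H (H[2,2]=1):
  H  [+450.63158 +214.79102 +177.75550]
  H  [-87.58714 +545.43006 +238.36845]
  H  [-0.33057 +0.38734 +1.00000]
B = K⁻¹H; ‖b₁‖=0.992405, ‖b₂‖=0.992405; λ = 2/(‖b₁‖+‖b₂‖) = 1.007653, sign → tz>0 ⇒ λ=+1.007653
r₁ = λ·B[:,0] = (+0.94248,-0.02787,-0.33310); r₂ = λ·B[:,1] = (+0.16473,+0.90583,+0.39030)
r₃ = r₁×r₂ = (+0.29085,-0.42272,+0.85832); SVD([r₁ r₂ r₃]) → R = UVᵀ:
  R  [+0.94248 +0.16473 +0.29085]
  R  [-0.02787 +0.90583 -0.42272]
  R  [-0.33310 +0.39030 +0.85832]
t = (-0.21842, +0.03188, +1.00765) m
tr R = 2.706629; θ = arccos((tr R − 1)/2) = 0.548486 rad = 31.426°
axis k = ((R−Rᵀ)₃₂, (R−Rᵀ)₁₃, (R−Rᵀ)₂₁) / (2 sinθ) = (+0.779660, +0.598344, -0.184701)
rvec = θ·k = (+0.427633, +0.328184, -0.101306)

rvec=(0.4276, 0.3282, -0.1013) tvec=(-0.2184, 0.0319, 1.0077)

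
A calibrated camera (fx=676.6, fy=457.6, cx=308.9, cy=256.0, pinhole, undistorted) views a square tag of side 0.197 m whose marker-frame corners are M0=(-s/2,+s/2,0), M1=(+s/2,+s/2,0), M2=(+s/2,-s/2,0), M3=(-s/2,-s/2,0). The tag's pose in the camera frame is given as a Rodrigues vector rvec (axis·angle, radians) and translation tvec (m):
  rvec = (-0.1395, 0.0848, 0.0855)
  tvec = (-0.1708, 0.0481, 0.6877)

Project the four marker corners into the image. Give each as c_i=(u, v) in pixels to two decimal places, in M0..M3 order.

Intrinsics K: fx=676.6, fy=457.6, cx=308.9, cy=256.0
Marker side s = 0.197 m; corners in marker frame (Z=0):
  M0 = (-0.0985, +0.0985, 0)
  M1 = (+0.0985, +0.0985, 0)
  M2 = (+0.0985, -0.0985, 0)
  M3 = (-0.0985, -0.0985, 0)
rvec = (-0.1395, 0.0848, 0.0855), |rvec| = θ = 0.18429 rad = 10.559°
Rodrigues: sinθ=0.18325, 1−cosθ=0.01693; R = I + sinθ·[k]× + (1−cosθ)·[k]×²:
    [+0.99277 -0.09091 +0.07837]
    [+0.07912 +0.98665 +0.14233]
    [-0.09027 -0.13510 +0.98671]
t = (-0.1708, 0.0481, 0.6877) m
M0: Pc = R·M0+t = (-0.27754, +0.13749, +0.68328); u = 676.6·(-0.27754)/0.68328 + 308.9 = 34.0721, v = 457.6·(+0.13749)/0.68328 + 256.0 = 348.0793
M1: Pc = R·M1+t = (-0.08197, +0.15308, +0.66550); u = 676.6·(-0.08197)/0.66550 + 308.9 = 225.5658, v = 457.6·(+0.15308)/0.66550 + 256.0 = 361.2570
M2: Pc = R·M2+t = (-0.06406, -0.04129, +0.69212); u = 676.6·(-0.06406)/0.69212 + 308.9 = 246.2790, v = 457.6·(-0.04129)/0.69212 + 256.0 = 228.6993
M3: Pc = R·M3+t = (-0.25963, -0.05688, +0.70990); u = 676.6·(-0.25963)/0.70990 + 308.9 = 61.4456, v = 457.6·(-0.05688)/0.70990 + 256.0 = 219.3362

c0=(34.07, 348.08) c1=(225.57, 361.26) c2=(246.28, 228.70) c3=(61.45, 219.34)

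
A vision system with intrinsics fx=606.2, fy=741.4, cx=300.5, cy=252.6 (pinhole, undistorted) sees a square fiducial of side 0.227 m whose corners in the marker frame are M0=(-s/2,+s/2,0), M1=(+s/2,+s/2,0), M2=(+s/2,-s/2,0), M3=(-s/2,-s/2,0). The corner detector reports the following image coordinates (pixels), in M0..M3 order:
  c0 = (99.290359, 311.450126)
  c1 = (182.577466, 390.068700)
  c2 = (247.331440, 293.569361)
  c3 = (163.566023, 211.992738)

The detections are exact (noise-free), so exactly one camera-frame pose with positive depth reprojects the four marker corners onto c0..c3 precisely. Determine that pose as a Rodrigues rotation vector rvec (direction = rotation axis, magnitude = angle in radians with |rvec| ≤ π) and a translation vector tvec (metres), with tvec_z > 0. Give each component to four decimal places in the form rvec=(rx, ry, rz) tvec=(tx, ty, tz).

rvec=(0.1296, -0.0514, 0.6849) tvec=(-0.2741, 0.0879, 1.3056)

Intrinsics K: fx=606.2, fy=741.4, cx=300.5, cy=252.6
Marker side s = 0.227 m; corners in marker frame (Z=0):
  M0 = (-0.1135, +0.1135, 0)
  M1 = (+0.1135, +0.1135, 0)
  M2 = (+0.1135, -0.1135, 0)
  M3 = (-0.1135, -0.1135, 0)
Detected image corners:
  c0 = (99.290359, 311.450126) px
  c1 = (182.577466, 390.068700) px
  c2 = (247.331440, 293.569361) px
  c3 = (163.566023, 211.992738) px
Planar DLT: solve 8×8 A·h = b for H (H[2,2]=1):
  H  [+379.87751 -270.63100 +173.23068]
  H  [+373.58142 +455.23981 +302.51943]
  H  [+0.06888 +0.07843 +1.00000]
B = K⁻¹H; ‖b₁‖=0.765906, ‖b₂‖=0.765906; λ = 2/(‖b₁‖+‖b₂‖) = 1.305643, sign → tz>0 ⇒ λ=+1.305643
r₁ = λ·B[:,0] = (+0.77360,+0.62725,+0.08994); r₂ = λ·B[:,1] = (-0.63365,+0.76681,+0.10240)
r₃ = r₁×r₂ = (-0.00473,-0.13621,+0.99067); SVD([r₁ r₂ r₃]) → R = UVᵀ:
  R  [+0.77360 -0.63365 -0.00473]
  R  [+0.62725 +0.76681 -0.13621]
  R  [+0.08994 +0.10240 +0.99067]
t = (-0.27411, +0.08791, +1.30564) m
tr R = 2.531085; θ = arccos((tr R − 1)/2) = 0.698912 rad = 40.045°
axis k = ((R−Rᵀ)₃₂, (R−Rᵀ)₁₃, (R−Rᵀ)₂₁) / (2 sinθ) = (+0.185432, -0.073569, +0.979899)
rvec = θ·k = (+0.129601, -0.051418, +0.684864)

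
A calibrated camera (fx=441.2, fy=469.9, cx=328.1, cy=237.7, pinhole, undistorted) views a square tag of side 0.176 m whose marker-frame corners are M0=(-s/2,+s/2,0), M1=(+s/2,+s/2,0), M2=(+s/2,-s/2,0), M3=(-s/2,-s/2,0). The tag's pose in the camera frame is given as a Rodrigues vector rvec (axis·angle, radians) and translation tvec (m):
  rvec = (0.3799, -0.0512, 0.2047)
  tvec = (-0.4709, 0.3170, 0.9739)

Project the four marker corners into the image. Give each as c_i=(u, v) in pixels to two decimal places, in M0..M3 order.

Intrinsics K: fx=441.2, fy=469.9, cx=328.1, cy=237.7
Marker side s = 0.176 m; corners in marker frame (Z=0):
  M0 = (-0.0880, +0.0880, 0)
  M1 = (+0.0880, +0.0880, 0)
  M2 = (+0.0880, -0.0880, 0)
  M3 = (-0.0880, -0.0880, 0)
rvec = (0.3799, -0.0512, 0.2047), |rvec| = θ = 0.43457 rad = 24.899°
Rodrigues: sinθ=0.42102, 1−cosθ=0.09295; R = I + sinθ·[k]× + (1−cosθ)·[k]×²:
    [+0.97809 -0.20789 -0.01133]
    [+0.18874 +0.90834 -0.37321]
    [+0.08788 +0.36290 +0.92768]
t = (-0.4709, 0.3170, 0.9739) m
M0: Pc = R·M0+t = (-0.57527, +0.38032, +0.99810); u = 441.2·(-0.57527)/0.99810 + 328.1 = 73.8099, v = 469.9·(+0.38032)/0.99810 + 237.7 = 416.7545
M1: Pc = R·M1+t = (-0.40312, +0.41354, +1.01357); u = 441.2·(-0.40312)/1.01357 + 328.1 = 152.6231, v = 469.9·(+0.41354)/1.01357 + 237.7 = 429.4228
M2: Pc = R·M2+t = (-0.36653, +0.25368, +0.94970); u = 441.2·(-0.36653)/0.94970 + 328.1 = 157.8198, v = 469.9·(+0.25368)/0.94970 + 237.7 = 363.2157
M3: Pc = R·M3+t = (-0.53868, +0.22046, +0.93423); u = 441.2·(-0.53868)/0.93423 + 328.1 = 73.7045, v = 469.9·(+0.22046)/0.93423 + 237.7 = 348.5851

c0=(73.81, 416.75) c1=(152.62, 429.42) c2=(157.82, 363.22) c3=(73.70, 348.59)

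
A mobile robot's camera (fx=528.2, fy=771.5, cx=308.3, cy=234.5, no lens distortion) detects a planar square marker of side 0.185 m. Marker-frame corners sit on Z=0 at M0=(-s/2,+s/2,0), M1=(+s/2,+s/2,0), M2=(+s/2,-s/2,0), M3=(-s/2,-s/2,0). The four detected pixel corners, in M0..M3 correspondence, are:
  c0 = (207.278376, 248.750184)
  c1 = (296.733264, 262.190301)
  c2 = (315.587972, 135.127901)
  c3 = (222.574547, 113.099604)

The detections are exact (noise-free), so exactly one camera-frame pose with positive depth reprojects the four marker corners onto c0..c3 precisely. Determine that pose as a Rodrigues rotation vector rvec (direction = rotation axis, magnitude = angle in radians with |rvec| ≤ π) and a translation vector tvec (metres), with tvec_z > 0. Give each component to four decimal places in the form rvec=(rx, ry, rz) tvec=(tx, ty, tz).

Intrinsics K: fx=528.2, fy=771.5, cx=308.3, cy=234.5
Marker side s = 0.185 m; corners in marker frame (Z=0):
  M0 = (-0.0925, +0.0925, 0)
  M1 = (+0.0925, +0.0925, 0)
  M2 = (+0.0925, -0.0925, 0)
  M3 = (-0.0925, -0.0925, 0)
Detected image corners:
  c0 = (207.278376, 248.750184) px
  c1 = (296.733264, 262.190301) px
  c2 = (315.587972, 135.127901) px
  c3 = (222.574547, 113.099604) px
Planar DLT: solve 8×8 A·h = b for H (H[2,2]=1):
  H  [+575.49299 -22.19506 +261.66753]
  H  [+155.43253 +760.62744 +191.69319]
  H  [+0.31694 +0.27015 +1.00000]
B = K⁻¹H; ‖b₁‖=0.964213, ‖b₂‖=0.964213; λ = 2/(‖b₁‖+‖b₂‖) = 1.037115, sign → tz>0 ⇒ λ=+1.037115
r₁ = λ·B[:,0] = (+0.93812,+0.10904,+0.32870); r₂ = λ·B[:,1] = (-0.20712,+0.93734,+0.28018)
r₃ = r₁×r₂ = (-0.27755,-0.33092,+0.90192); SVD([r₁ r₂ r₃]) → R = UVᵀ:
  R  [+0.93812 -0.20712 -0.27755]
  R  [+0.10904 +0.93734 -0.33092]
  R  [+0.32870 +0.28018 +0.90192]
t = (-0.09156, -0.05754, +1.03712) m
tr R = 2.777375; θ = arccos((tr R − 1)/2) = 0.476321 rad = 27.291°
axis k = ((R−Rᵀ)₃₂, (R−Rᵀ)₁₃, (R−Rᵀ)₂₁) / (2 sinθ) = (+0.666393, -0.661107, +0.344757)
rvec = θ·k = (+0.317417, -0.314899, +0.164215)

rvec=(0.3174, -0.3149, 0.1642) tvec=(-0.0916, -0.0575, 1.0371)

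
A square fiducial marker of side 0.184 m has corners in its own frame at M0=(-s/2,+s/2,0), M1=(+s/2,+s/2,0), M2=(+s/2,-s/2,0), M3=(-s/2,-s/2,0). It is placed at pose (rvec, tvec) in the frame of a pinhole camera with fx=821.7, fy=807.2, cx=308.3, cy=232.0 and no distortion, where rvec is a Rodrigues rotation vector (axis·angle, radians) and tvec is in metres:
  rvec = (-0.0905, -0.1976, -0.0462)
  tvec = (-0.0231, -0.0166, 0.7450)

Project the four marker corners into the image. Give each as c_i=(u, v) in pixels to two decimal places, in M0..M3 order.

c0=(184.66, 319.94) c1=(386.67, 308.44) c2=(374.35, 115.25) c3=(176.03, 116.92)

Intrinsics K: fx=821.7, fy=807.2, cx=308.3, cy=232.0
Marker side s = 0.184 m; corners in marker frame (Z=0):
  M0 = (-0.0920, +0.0920, 0)
  M1 = (+0.0920, +0.0920, 0)
  M2 = (+0.0920, -0.0920, 0)
  M3 = (-0.0920, -0.0920, 0)
rvec = (-0.0905, -0.1976, -0.0462), |rvec| = θ = 0.22219 rad = 12.731°
Rodrigues: sinθ=0.22037, 1−cosθ=0.02458; R = I + sinθ·[k]× + (1−cosθ)·[k]×²:
    [+0.97949 +0.05473 -0.19390]
    [-0.03692 +0.99486 +0.09430]
    [+0.19806 -0.08521 +0.97648]
t = (-0.0231, -0.0166, 0.7450) m
M0: Pc = R·M0+t = (-0.10818, +0.07832, +0.71894); u = 821.7·(-0.10818)/0.71894 + 308.3 = 184.6588, v = 807.2·(+0.07832)/0.71894 + 232.0 = 319.9387
M1: Pc = R·M1+t = (+0.07205, +0.07153, +0.75538); u = 821.7·(+0.07205)/0.75538 + 308.3 = 386.6736, v = 807.2·(+0.07153)/0.75538 + 232.0 = 308.4376
M2: Pc = R·M2+t = (+0.06198, -0.11152, +0.77106); u = 821.7·(+0.06198)/0.77106 + 308.3 = 374.3492, v = 807.2·(-0.11152)/0.77106 + 232.0 = 115.2497
M3: Pc = R·M3+t = (-0.11825, -0.10473, +0.73462); u = 821.7·(-0.11825)/0.73462 + 308.3 = 176.0345, v = 807.2·(-0.10473)/0.73462 + 232.0 = 116.9216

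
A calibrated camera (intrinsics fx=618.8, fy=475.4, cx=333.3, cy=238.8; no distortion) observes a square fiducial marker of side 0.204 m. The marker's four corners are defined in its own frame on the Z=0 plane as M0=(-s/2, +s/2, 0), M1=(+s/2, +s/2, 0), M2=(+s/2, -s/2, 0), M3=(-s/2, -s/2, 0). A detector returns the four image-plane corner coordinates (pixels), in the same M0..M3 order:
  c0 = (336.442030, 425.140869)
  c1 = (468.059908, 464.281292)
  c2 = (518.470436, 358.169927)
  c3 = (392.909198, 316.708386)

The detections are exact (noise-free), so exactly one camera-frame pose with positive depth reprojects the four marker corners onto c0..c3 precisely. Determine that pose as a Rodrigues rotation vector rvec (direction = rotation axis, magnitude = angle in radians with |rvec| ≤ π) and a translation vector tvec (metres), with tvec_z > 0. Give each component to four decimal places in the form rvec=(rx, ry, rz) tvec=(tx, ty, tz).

Intrinsics K: fx=618.8, fy=475.4, cx=333.3, cy=238.8
Marker side s = 0.204 m; corners in marker frame (Z=0):
  M0 = (-0.1020, +0.1020, 0)
  M1 = (+0.1020, +0.1020, 0)
  M2 = (+0.1020, -0.1020, 0)
  M3 = (-0.1020, -0.1020, 0)
Detected image corners:
  c0 = (336.442030, 425.140869) px
  c1 = (468.059908, 464.281292) px
  c2 = (518.470436, 358.169927) px
  c3 = (392.909198, 316.708386) px
Planar DLT: solve 8×8 A·h = b for H (H[2,2]=1):
  H  [+701.63604 -331.01523 +430.50445]
  H  [+262.86750 +462.55646 +390.53391]
  H  [+0.16677 -0.16158 +1.00000]
B = K⁻¹H; ‖b₁‖=1.156697, ‖b₂‖=1.156697; λ = 2/(‖b₁‖+‖b₂‖) = 0.864530, sign → tz>0 ⇒ λ=+0.864530
r₁ = λ·B[:,0] = (+0.90260,+0.40561,+0.14418); r₂ = λ·B[:,1] = (-0.38722,+0.91134,-0.13969)
r₃ = r₁×r₂ = (-0.18806,+0.07026,+0.97964); SVD([r₁ r₂ r₃]) → R = UVᵀ:
  R  [+0.90260 -0.38722 -0.18806]
  R  [+0.40561 +0.91134 +0.07026]
  R  [+0.14418 -0.13969 +0.97964]
t = (+0.13581, +0.27593, +0.86453) m
tr R = 2.793588; θ = arccos((tr R − 1)/2) = 0.458327 rad = 26.260°
axis k = ((R−Rᵀ)₃₂, (R−Rᵀ)₁₃, (R−Rᵀ)₂₁) / (2 sinθ) = (-0.237254, -0.375449, +0.895962)
rvec = θ·k = (-0.108740, -0.172079, +0.410644)

rvec=(-0.1087, -0.1721, 0.4106) tvec=(0.1358, 0.2759, 0.8645)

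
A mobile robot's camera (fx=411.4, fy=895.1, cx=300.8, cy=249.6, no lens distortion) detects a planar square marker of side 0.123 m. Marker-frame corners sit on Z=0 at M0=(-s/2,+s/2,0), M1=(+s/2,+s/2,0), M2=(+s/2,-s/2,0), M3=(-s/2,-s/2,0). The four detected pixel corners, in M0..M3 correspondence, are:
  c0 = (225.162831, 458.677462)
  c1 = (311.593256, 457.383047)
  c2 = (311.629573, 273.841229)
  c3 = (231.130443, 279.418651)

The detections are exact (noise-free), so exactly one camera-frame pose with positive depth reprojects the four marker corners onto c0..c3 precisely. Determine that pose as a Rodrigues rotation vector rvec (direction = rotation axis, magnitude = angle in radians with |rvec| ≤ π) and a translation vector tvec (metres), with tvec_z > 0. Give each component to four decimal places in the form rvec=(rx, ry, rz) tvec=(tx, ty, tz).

rvec=(-0.3567, 0.1264, -0.0130) tvec=(-0.0455, 0.0763, 0.5967)

Intrinsics K: fx=411.4, fy=895.1, cx=300.8, cy=249.6
Marker side s = 0.123 m; corners in marker frame (Z=0):
  M0 = (-0.0615, +0.0615, 0)
  M1 = (+0.0615, +0.0615, 0)
  M2 = (+0.0615, -0.0615, 0)
  M3 = (-0.0615, -0.0615, 0)
Detected image corners:
  c0 = (225.162831, 458.677462) px
  c1 = (311.593256, 457.383047) px
  c2 = (311.629573, 273.841229) px
  c3 = (231.130443, 279.418651) px
Planar DLT: solve 8×8 A·h = b for H (H[2,2]=1):
  H  [+622.91184 -182.60117 +269.41192]
  H  [-103.14319 +1259.67385 +364.08808]
  H  [-0.20304 -0.58505 +1.00000]
B = K⁻¹H; ‖b₁‖=1.675959, ‖b₂‖=1.675959; λ = 2/(‖b₁‖+‖b₂‖) = 0.596673, sign → tz>0 ⇒ λ=+0.596673
r₁ = λ·B[:,0] = (+0.99202,-0.03497,-0.12115); r₂ = λ·B[:,1] = (-0.00960,+0.93704,-0.34909)
r₃ = r₁×r₂ = (+0.12573,+0.34746,+0.92923); SVD([r₁ r₂ r₃]) → R = UVᵀ:
  R  [+0.99202 -0.00960 +0.12573]
  R  [-0.03497 +0.93704 +0.34746]
  R  [-0.12115 -0.34909 +0.92923]
t = (-0.04552, +0.07632, +0.59667) m
tr R = 2.858286; θ = arccos((tr R − 1)/2) = 0.378708 rad = 21.698°
axis k = ((R−Rᵀ)₃₂, (R−Rᵀ)₁₃, (R−Rᵀ)₂₁) / (2 sinθ) = (-0.941994, +0.333871, -0.034318)
rvec = θ·k = (-0.356741, +0.126439, -0.012997)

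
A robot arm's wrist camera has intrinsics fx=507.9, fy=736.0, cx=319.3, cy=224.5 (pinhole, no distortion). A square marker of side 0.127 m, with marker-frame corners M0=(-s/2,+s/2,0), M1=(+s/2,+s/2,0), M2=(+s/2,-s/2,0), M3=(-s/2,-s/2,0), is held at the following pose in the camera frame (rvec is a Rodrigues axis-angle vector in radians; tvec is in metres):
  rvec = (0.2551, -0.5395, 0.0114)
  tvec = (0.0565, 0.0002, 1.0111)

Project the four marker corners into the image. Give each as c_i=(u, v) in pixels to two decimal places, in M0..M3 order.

c0=(317.79, 272.82) c1=(370.21, 264.92) c2=(376.57, 178.09) c3=(322.94, 180.41)

Intrinsics K: fx=507.9, fy=736.0, cx=319.3, cy=224.5
Marker side s = 0.127 m; corners in marker frame (Z=0):
  M0 = (-0.0635, +0.0635, 0)
  M1 = (+0.0635, +0.0635, 0)
  M2 = (+0.0635, -0.0635, 0)
  M3 = (-0.0635, -0.0635, 0)
rvec = (0.2551, -0.5395, 0.0114), |rvec| = θ = 0.59688 rad = 34.199°
Rodrigues: sinθ=0.56207, 1−cosθ=0.17291; R = I + sinθ·[k]× + (1−cosθ)·[k]×²:
    [+0.85868 -0.07753 -0.50662]
    [-0.05606 +0.96835 -0.24321]
    [+0.50944 +0.23724 +0.82716]
t = (0.0565, 0.0002, 1.0111) m
M0: Pc = R·M0+t = (-0.00295, +0.06525, +0.99381); u = 507.9·(-0.00295)/0.99381 + 319.3 = 317.7928, v = 736.0·(+0.06525)/0.99381 + 224.5 = 272.8230
M1: Pc = R·M1+t = (+0.10610, +0.05813, +1.05851); u = 507.9·(+0.10610)/1.05851 + 319.3 = 370.2106, v = 736.0·(+0.05813)/1.05851 + 224.5 = 264.9191
M2: Pc = R·M2+t = (+0.11595, -0.06485, +1.02839); u = 507.9·(+0.11595)/1.02839 + 319.3 = 376.5651, v = 736.0·(-0.06485)/1.02839 + 224.5 = 178.0877
M3: Pc = R·M3+t = (+0.00690, -0.05773, +0.96369); u = 507.9·(+0.00690)/0.96369 + 319.3 = 322.9351, v = 736.0·(-0.05773)/0.96369 + 224.5 = 180.4091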